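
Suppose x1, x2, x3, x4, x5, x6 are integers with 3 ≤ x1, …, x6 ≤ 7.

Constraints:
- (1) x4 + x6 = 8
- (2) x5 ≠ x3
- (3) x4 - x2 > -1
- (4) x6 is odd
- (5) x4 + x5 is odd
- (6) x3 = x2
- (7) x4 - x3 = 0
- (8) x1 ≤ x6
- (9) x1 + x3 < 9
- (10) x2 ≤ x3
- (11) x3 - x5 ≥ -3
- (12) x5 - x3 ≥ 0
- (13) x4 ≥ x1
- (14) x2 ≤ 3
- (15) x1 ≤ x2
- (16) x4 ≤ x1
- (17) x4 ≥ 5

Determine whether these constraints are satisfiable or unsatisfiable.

From constraints 16 and 17: x1 ≥ x4 and x4 ≥ 5, so x1 ≥ 5. From constraints 14 and 15: x1 ≤ x2 and x2 ≤ 3, so x1 ≤ 3. But 3 < 5, so no value of x1 works.

Unsatisfiable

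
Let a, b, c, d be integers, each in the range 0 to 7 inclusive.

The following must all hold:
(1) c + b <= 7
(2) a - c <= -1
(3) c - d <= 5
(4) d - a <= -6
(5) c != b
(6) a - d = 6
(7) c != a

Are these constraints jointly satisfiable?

Unsatisfiable

Constraints 2, 3, and 4 give d − c ≥ -5, c − a ≥ 1, a − d ≥ 6.
Adding all 3 inequalities: the left sides telescope to 0, and the right sides sum to (-5) + 1 + 6 = 2. So 0 ≥ 2, which is false.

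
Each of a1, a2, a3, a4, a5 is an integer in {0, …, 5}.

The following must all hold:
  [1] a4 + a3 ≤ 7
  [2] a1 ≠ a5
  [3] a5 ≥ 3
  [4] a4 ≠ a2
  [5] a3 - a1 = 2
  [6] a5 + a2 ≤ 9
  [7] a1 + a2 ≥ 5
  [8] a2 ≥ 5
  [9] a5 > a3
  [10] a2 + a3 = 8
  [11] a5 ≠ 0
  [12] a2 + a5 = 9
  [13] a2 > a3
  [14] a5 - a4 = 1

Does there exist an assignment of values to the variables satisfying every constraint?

One satisfying assignment is a1 = 1, a2 = 5, a3 = 3, a4 = 3, a5 = 4.
For the less obvious constraints — constraint 1: a4 + a3 = 6; constraint 5: a3 - a1 = 2; constraint 6: a5 + a2 = 9 — and the others hold by inspection.

Satisfiable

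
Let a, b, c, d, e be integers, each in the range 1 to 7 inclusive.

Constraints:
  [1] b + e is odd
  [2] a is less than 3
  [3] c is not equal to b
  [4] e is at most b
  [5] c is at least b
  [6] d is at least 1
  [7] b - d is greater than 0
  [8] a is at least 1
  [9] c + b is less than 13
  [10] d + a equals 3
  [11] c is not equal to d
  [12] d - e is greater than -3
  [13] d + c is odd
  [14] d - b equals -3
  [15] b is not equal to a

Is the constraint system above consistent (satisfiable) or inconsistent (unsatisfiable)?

The assignment a = 2, b = 4, c = 6, d = 1, e = 3 works:
  constraint 7 holds since b - d = 3.
  constraint 9 holds since c + b = 10.
  constraint 10 holds since d + a = 3.
The rest check out directly.

Satisfiable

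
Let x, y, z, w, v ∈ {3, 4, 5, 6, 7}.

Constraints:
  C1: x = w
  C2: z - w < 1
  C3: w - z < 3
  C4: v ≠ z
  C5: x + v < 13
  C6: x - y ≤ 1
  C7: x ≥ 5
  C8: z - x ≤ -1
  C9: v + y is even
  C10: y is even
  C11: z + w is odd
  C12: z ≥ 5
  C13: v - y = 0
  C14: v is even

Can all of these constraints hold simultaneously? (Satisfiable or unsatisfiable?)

Setting (x, y, z, w, v) = (6, 6, 5, 6, 6) satisfies everything: constraint 2: z - w = -1; constraint 3: w - z = 1; constraint 5: x + v = 12, and the others follow.

Satisfiable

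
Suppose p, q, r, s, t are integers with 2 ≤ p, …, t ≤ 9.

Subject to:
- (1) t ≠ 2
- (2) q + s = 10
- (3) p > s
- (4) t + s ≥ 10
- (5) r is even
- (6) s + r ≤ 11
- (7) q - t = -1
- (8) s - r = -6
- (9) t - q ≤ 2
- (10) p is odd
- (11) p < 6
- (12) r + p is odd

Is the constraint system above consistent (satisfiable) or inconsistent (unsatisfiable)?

Try p = 5, q = 8, r = 8, s = 2, t = 9.
Check constraint 2: q + s = 10; constraint 4: t + s = 11. The remaining constraints are straightforward to verify.

Satisfiable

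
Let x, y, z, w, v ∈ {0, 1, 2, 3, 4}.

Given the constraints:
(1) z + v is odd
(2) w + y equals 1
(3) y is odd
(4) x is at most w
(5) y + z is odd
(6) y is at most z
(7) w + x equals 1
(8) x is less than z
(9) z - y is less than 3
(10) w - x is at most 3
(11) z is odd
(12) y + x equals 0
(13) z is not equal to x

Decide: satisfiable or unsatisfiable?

Constraint 3 makes y odd and constraint 11 makes z odd, so y + z must be even. Constraint 5 says y + z is odd — contradiction.

Unsatisfiable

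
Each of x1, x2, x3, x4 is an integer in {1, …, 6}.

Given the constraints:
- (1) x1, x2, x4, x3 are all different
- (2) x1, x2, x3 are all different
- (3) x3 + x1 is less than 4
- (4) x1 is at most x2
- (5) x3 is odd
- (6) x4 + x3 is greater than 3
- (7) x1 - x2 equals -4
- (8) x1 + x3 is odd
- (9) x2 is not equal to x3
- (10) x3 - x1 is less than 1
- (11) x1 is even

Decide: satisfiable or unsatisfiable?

Satisfiable

Take x1 = 2, x2 = 6, x3 = 1, x4 = 3. Then constraint 3: x3 + x1 = 3; constraint 6: x4 + x3 = 4, and every other listed constraint is also met.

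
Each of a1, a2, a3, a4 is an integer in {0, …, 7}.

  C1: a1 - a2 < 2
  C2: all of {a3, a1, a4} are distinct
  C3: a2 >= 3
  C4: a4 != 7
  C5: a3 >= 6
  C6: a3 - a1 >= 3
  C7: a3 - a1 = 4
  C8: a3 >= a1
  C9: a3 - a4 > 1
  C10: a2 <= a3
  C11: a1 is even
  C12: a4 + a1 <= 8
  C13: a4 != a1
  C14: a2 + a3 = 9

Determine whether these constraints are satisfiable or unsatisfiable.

Try a1 = 2, a2 = 3, a3 = 6, a4 = 4.
Check constraint 1: a1 - a2 = -1; constraint 6: a3 - a1 = 4; constraint 7: a3 - a1 = 4. The remaining constraints are straightforward to verify.

Satisfiable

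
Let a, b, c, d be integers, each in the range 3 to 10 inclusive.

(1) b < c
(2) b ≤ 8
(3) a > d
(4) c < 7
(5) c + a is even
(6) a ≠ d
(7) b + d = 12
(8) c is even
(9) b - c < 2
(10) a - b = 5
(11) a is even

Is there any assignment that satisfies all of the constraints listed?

Satisfiable

Try a = 10, b = 5, c = 6, d = 7.
Check constraint 7: b + d = 12; constraint 9: b - c = -1; constraint 10: a - b = 5. The remaining constraints are straightforward to verify.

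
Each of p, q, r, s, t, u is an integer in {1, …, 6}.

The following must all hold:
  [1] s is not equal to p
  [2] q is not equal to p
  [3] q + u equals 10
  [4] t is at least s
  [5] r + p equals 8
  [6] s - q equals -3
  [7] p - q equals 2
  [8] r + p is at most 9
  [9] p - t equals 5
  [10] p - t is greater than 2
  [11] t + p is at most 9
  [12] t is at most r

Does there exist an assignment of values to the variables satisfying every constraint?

Satisfiable

Take p = 6, q = 4, r = 2, s = 1, t = 1, u = 6. Then constraint 3: q + u = 10; constraint 5: r + p = 8, and every other listed constraint is also met.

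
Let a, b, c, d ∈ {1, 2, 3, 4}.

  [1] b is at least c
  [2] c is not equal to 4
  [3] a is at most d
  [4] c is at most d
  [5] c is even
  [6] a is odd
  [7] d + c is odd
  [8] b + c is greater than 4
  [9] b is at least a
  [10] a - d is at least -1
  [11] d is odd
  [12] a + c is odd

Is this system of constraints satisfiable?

Try a = 3, b = 4, c = 2, d = 3.
Check constraint 5: c = 2 is even; constraint 8: b + c = 6; constraint 10: a - d = 0. The remaining constraints are straightforward to verify.

Satisfiable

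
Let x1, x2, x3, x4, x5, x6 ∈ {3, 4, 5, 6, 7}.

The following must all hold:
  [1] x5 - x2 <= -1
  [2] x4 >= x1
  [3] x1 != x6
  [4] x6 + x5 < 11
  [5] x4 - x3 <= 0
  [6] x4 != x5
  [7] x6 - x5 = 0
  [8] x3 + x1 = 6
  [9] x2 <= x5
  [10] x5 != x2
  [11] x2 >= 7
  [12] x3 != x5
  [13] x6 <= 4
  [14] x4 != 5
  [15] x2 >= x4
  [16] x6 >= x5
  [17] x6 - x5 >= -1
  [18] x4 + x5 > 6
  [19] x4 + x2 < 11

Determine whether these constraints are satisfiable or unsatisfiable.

From constraints 9 and 11: x5 ≥ x2 and x2 ≥ 7, so x5 ≥ 7. From constraints 13 and 16: x5 ≤ x6 and x6 ≤ 4, so x5 ≤ 4. But 4 < 7, so no value of x5 works.

Unsatisfiable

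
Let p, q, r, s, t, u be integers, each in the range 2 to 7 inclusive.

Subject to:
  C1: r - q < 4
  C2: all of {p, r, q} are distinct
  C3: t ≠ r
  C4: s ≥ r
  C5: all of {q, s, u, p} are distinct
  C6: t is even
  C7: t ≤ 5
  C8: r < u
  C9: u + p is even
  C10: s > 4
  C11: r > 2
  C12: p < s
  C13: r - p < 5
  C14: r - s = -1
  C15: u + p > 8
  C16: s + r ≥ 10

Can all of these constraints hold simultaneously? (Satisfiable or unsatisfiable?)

Satisfiable

Setting (p, q, r, s, t, u) = (3, 2, 5, 6, 2, 7) satisfies everything: constraint 1: r - q = 3; constraint 13: r - p = 2; constraint 14: r - s = -1, and the others follow.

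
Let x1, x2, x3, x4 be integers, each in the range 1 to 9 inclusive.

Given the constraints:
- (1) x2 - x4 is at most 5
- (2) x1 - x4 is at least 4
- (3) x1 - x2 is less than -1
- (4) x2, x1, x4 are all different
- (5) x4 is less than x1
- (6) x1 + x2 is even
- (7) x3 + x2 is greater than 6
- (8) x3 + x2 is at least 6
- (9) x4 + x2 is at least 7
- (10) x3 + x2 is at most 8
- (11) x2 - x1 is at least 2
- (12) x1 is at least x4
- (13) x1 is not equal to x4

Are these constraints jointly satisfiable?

Constraints 1, 2, and 11 give x4 − x2 ≥ -5, x2 − x1 ≥ 2, x1 − x4 ≥ 4.
Adding all 3 inequalities: the left sides telescope to 0, and the right sides sum to (-5) + 2 + 4 = 1. So 0 ≥ 1, which is false.

Unsatisfiable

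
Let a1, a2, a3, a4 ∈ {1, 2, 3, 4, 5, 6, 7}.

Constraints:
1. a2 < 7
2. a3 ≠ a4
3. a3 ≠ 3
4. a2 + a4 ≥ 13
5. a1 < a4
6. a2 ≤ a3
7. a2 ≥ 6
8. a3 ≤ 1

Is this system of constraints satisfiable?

Unsatisfiable

From constraint 7: a2 ≥ 6. From constraints 6 and 8: a2 ≤ a3 and a3 ≤ 1, so a2 ≤ 1. But 1 < 6, so no value of a2 works.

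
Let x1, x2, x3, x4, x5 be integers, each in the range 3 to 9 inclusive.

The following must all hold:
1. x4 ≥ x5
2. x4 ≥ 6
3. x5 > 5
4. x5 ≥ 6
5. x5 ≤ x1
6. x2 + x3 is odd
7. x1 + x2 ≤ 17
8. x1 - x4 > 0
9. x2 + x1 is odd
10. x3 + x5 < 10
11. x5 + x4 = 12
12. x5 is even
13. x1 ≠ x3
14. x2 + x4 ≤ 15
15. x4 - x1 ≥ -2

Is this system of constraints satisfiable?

Satisfiable

One satisfying assignment is x1 = 7, x2 = 8, x3 = 3, x4 = 6, x5 = 6.
For the less obvious constraints — constraint 7: x1 + x2 = 15; constraint 8: x1 - x4 = 1; constraint 10: x3 + x5 = 9 — and the others hold by inspection.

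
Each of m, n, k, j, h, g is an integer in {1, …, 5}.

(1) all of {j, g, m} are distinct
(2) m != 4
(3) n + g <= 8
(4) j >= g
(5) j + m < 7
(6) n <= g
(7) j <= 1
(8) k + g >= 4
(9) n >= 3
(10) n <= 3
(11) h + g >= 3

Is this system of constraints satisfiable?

Unsatisfiable

From constraints 6 and 9: g ≥ n and n ≥ 3, so g ≥ 3. From constraints 4 and 7: g ≤ j and j ≤ 1, so g ≤ 1. But 1 < 3, so no value of g works.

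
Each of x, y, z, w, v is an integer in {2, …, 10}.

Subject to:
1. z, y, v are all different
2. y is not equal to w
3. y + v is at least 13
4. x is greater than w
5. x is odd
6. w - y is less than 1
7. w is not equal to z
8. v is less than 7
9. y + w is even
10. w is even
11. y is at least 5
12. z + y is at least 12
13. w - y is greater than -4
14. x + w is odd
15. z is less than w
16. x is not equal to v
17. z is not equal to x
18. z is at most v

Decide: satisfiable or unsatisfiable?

Setting (x, y, z, w, v) = (7, 8, 4, 6, 5) satisfies everything: constraint 3: y + v = 13; constraint 6: w - y = -2, and the others follow.

Satisfiable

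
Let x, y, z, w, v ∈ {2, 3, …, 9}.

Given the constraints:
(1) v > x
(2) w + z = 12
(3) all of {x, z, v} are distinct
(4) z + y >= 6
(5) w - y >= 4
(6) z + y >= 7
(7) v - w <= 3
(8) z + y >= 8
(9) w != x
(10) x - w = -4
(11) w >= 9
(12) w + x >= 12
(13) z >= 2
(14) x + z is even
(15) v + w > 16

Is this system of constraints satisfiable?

One satisfying assignment is x = 5, y = 5, z = 3, w = 9, v = 9.
For the less obvious constraints — constraint 2: w + z = 12; constraint 4: z + y = 8; constraint 5: w - y = 4 — and the others hold by inspection.

Satisfiable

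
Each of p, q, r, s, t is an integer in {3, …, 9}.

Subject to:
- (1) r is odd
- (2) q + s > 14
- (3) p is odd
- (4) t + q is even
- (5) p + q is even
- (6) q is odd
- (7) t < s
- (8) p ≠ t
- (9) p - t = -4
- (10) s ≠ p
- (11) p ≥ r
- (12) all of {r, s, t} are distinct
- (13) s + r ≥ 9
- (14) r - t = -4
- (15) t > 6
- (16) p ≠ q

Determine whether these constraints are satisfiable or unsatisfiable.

Take p = 3, q = 7, r = 3, s = 9, t = 7. Then constraint 2: q + s = 16; constraint 9: p - t = -4, and every other listed constraint is also met.

Satisfiable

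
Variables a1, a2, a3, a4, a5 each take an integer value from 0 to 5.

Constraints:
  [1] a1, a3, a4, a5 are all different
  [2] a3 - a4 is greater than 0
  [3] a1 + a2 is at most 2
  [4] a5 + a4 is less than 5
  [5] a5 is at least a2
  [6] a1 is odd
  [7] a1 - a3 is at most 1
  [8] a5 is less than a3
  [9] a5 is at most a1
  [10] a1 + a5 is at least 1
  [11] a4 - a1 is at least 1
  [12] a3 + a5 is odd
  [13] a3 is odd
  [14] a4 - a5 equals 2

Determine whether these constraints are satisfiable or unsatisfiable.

Satisfiable

Setting (a1, a2, a3, a4, a5) = (1, 0, 3, 2, 0) satisfies everything: constraint 2: a3 - a4 = 1; constraint 3: a1 + a2 = 1; constraint 4: a5 + a4 = 2, and the others follow.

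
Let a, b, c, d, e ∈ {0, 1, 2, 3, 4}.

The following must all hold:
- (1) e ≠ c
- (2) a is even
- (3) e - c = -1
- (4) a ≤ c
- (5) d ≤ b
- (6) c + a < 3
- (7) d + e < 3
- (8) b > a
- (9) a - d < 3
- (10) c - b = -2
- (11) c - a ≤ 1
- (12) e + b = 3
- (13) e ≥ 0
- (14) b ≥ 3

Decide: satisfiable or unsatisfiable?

One satisfying assignment is a = 0, b = 3, c = 1, d = 0, e = 0.
For the less obvious constraints — constraint 3: e - c = -1; constraint 6: c + a = 1; constraint 7: d + e = 0 — and the others hold by inspection.

Satisfiable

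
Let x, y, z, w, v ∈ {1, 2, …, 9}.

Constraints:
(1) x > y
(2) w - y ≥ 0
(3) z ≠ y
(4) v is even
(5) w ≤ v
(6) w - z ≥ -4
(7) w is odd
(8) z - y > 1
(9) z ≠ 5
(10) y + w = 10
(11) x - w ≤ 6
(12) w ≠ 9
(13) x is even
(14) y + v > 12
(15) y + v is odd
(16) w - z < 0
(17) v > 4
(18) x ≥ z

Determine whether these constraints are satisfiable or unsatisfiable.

One satisfying assignment is x = 8, y = 5, z = 8, w = 5, v = 8.
For the less obvious constraints — constraint 2: w - y = 0; constraint 6: w - z = -3; constraint 8: z - y = 3 — and the others hold by inspection.

Satisfiable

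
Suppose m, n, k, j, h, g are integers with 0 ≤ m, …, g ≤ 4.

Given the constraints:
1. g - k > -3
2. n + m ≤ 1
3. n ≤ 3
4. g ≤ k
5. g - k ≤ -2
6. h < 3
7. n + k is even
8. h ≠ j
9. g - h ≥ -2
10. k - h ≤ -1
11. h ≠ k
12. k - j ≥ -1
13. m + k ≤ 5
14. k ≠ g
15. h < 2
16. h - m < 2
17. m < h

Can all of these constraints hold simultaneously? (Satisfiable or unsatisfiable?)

Unsatisfiable

Constraints 5, 9, and 10 give h − k ≥ 1, k − g ≥ 2, g − h ≥ -2.
Adding all 3 inequalities: the left sides telescope to 0, and the right sides sum to 1 + 2 + (-2) = 1. So 0 ≥ 1, which is false.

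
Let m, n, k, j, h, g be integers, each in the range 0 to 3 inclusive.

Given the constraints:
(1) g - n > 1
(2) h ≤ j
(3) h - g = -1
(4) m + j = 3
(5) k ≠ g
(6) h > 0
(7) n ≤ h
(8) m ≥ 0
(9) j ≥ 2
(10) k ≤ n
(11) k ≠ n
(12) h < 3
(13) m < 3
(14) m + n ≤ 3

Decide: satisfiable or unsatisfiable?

Satisfiable

Setting (m, n, k, j, h, g) = (0, 1, 0, 3, 2, 3) satisfies everything: constraint 1: g - n = 2; constraint 3: h - g = -1, and the others follow.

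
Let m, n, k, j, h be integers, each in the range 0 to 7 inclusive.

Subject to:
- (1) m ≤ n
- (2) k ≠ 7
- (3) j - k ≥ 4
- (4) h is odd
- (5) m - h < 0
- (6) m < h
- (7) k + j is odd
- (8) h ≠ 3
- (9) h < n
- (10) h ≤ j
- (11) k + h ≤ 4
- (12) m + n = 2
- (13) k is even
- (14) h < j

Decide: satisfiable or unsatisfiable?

Take m = 0, n = 2, k = 0, j = 7, h = 1. Then constraint 3: j - k = 7; constraint 5: m - h = -1, and every other listed constraint is also met.

Satisfiable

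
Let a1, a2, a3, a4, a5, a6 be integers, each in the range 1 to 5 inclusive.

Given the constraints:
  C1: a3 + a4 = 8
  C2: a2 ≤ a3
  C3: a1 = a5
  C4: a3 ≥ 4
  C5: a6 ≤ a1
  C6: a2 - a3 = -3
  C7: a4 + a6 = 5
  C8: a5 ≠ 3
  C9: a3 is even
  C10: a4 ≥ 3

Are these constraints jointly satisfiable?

One satisfying assignment is a1 = 1, a2 = 1, a3 = 4, a4 = 4, a5 = 1, a6 = 1.
For the less obvious constraints — constraint 1: a3 + a4 = 8; constraint 6: a2 - a3 = -3; constraint 7: a4 + a6 = 5 — and the others hold by inspection.

Satisfiable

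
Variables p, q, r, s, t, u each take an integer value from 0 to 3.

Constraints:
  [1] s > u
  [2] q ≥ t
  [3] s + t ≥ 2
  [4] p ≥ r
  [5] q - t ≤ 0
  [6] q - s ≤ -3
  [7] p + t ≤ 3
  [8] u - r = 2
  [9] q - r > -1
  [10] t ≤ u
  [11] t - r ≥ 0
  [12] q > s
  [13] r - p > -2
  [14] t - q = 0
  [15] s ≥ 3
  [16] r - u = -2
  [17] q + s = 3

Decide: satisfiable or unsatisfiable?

Unsatisfiable

Constraints 1, 5, 10, and 12 give s < q, q ≤ t, t ≤ u, u < s. Chaining: s < q ≤ t ≤ u < s, which forces s < s — impossible.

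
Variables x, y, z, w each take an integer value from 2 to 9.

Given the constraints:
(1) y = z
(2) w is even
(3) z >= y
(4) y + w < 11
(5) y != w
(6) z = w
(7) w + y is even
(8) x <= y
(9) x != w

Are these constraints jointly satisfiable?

Unsatisfiable

From constraints 1 and 6, y = z = w, so y = w. But constraint 5 says y ≠ w. Contradiction.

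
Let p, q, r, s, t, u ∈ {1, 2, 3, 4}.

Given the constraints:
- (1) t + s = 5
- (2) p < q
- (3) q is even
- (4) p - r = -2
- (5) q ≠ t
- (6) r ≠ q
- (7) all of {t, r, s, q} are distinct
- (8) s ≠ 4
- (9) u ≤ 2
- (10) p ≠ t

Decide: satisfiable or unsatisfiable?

Try p = 1, q = 2, r = 3, s = 1, t = 4, u = 1.
Check constraint 1: t + s = 5; constraint 4: p - r = -2; constraint 7: values 4, 3, 1, 2 are distinct. The remaining constraints are straightforward to verify.

Satisfiable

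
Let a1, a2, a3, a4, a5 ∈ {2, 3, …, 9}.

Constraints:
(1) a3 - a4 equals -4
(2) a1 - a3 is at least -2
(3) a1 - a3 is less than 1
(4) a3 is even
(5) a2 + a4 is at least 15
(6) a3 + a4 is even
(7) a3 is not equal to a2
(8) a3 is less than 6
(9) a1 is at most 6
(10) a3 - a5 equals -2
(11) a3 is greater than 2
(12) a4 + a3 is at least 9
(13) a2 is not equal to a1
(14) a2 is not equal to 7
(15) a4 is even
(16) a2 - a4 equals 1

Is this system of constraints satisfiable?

The assignment a1 = 2, a2 = 9, a3 = 4, a4 = 8, a5 = 6 works:
  constraint 1 holds since a3 - a4 = -4.
  constraint 2 holds since a1 - a3 = -2.
The rest check out directly.

Satisfiable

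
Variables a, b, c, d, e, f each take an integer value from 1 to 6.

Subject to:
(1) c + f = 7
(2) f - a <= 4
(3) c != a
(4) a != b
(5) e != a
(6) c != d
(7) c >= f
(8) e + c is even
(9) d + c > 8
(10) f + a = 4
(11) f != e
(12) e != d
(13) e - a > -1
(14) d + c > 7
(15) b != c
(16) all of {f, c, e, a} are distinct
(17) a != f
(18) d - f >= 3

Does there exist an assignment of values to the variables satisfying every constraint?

Try a = 1, b = 6, c = 4, d = 6, e = 2, f = 3.
Check constraint 1: c + f = 7; constraint 2: f - a = 2. The remaining constraints are straightforward to verify.

Satisfiable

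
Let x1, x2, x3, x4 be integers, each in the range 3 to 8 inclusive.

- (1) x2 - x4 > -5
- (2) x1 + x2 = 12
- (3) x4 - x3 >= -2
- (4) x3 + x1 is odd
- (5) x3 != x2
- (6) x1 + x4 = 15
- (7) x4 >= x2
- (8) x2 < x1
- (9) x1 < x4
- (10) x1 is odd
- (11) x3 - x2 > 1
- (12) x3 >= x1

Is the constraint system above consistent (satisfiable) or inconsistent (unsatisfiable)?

Satisfiable

The assignment x1 = 7, x2 = 5, x3 = 8, x4 = 8 works:
  constraint 1 holds since x2 - x4 = -3.
  constraint 2 holds since x1 + x2 = 12.
The rest check out directly.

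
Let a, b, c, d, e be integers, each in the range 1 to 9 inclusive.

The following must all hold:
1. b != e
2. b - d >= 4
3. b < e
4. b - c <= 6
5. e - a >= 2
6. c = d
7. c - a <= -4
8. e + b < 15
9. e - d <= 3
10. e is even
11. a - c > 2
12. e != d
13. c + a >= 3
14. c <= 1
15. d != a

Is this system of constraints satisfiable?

Unsatisfiable

Constraints 2, 4, 5, 7, and 9 give c − b ≥ -6, b − d ≥ 4, d − e ≥ -3, e − a ≥ 2, a − c ≥ 4.
Adding all 5 inequalities: the left sides telescope to 0, and the right sides sum to (-6) + 4 + (-3) + 2 + 4 = 1. So 0 ≥ 1, which is false.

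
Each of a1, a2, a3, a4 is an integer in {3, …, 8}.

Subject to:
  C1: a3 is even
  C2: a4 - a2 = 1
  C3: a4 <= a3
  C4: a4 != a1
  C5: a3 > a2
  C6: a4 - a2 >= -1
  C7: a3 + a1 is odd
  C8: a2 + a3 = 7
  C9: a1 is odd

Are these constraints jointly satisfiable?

Satisfiable

Take a1 = 5, a2 = 3, a3 = 4, a4 = 4. Then constraint 2: a4 - a2 = 1; constraint 6: a4 - a2 = 1; constraint 8: a2 + a3 = 7, and every other listed constraint is also met.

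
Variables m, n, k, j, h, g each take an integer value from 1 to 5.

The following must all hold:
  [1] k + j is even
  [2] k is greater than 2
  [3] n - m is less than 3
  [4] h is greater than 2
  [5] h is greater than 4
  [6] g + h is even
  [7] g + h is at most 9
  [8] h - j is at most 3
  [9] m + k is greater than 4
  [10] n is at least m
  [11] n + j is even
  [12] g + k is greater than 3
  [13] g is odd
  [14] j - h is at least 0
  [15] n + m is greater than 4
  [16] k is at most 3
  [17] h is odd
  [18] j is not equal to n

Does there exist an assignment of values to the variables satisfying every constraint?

Satisfiable

One satisfying assignment is m = 2, n = 3, k = 3, j = 5, h = 5, g = 1.
For the less obvious constraints — constraint 3: n - m = 1; constraint 7: g + h = 6; constraint 8: h - j = 0 — and the others hold by inspection.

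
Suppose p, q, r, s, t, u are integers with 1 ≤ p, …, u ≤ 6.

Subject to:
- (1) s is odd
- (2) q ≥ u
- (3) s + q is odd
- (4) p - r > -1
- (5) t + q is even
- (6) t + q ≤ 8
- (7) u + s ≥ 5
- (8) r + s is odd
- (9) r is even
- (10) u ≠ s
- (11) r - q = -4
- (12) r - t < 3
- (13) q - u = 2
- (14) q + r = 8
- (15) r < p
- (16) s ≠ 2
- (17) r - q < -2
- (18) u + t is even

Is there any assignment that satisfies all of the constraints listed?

Try p = 4, q = 6, r = 2, s = 3, t = 2, u = 4.
Check constraint 4: p - r = 2; constraint 6: t + q = 8; constraint 7: u + s = 7. The remaining constraints are straightforward to verify.

Satisfiable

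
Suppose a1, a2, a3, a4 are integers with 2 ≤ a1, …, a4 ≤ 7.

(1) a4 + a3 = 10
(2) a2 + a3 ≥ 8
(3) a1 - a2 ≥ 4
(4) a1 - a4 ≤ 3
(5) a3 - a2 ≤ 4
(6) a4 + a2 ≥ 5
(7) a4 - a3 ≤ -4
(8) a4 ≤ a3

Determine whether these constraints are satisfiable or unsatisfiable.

Constraints 3, 4, 5, and 7 give a4 − a1 ≥ -3, a1 − a2 ≥ 4, a2 − a3 ≥ -4, a3 − a4 ≥ 4.
Adding all 4 inequalities: the left sides telescope to 0, and the right sides sum to (-3) + 4 + (-4) + 4 = 1. So 0 ≥ 1, which is false.

Unsatisfiable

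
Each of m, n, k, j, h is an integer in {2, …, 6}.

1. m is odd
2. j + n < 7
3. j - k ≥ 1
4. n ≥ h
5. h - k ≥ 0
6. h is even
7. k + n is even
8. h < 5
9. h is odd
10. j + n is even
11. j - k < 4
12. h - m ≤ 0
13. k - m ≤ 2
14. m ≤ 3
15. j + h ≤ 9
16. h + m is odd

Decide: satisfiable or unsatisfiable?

Constraint 9 makes h odd and constraint 1 makes m odd, so h + m must be even. Constraint 16 says h + m is odd — contradiction.

Unsatisfiable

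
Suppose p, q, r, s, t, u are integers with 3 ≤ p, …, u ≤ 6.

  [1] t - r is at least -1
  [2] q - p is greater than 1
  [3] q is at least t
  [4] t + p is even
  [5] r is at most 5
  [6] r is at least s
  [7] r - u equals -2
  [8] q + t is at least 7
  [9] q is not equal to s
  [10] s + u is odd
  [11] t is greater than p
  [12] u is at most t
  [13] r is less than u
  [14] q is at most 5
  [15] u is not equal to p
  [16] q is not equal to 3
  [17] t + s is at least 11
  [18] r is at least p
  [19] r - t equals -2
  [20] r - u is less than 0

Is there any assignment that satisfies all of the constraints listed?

From constraints 3 and 14: t ≤ q ≤ 5. From constraints 5 and 6: s ≤ r ≤ 5. Hence t + s ≤ 10. But constraint 17 requires t + s ≥ 11, and 11 > 10. Contradiction.

Unsatisfiable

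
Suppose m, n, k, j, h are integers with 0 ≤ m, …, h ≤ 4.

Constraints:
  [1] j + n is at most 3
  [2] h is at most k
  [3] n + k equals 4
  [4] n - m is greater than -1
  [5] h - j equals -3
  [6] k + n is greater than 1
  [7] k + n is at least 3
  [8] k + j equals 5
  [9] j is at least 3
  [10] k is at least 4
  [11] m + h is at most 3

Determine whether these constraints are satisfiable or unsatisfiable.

Unsatisfiable

From constraint 10: k ≥ 4. From constraint 9: j ≥ 3. Hence k + j ≥ 7. But constraint 8 requires k + j = 5, and 5 < 7. Contradiction.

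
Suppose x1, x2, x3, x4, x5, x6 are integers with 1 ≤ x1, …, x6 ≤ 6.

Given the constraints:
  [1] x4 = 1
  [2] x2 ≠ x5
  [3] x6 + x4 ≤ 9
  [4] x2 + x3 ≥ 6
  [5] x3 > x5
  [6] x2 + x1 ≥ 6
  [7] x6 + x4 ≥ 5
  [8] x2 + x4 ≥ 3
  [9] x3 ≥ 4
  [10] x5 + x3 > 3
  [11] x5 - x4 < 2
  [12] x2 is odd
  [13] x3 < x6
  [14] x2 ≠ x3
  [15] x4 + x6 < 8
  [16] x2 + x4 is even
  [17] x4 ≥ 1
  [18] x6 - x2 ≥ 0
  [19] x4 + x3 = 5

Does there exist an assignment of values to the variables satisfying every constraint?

Satisfiable

Try x1 = 1, x2 = 5, x3 = 4, x4 = 1, x5 = 2, x6 = 6.
Check constraint 3: x6 + x4 = 7; constraint 4: x2 + x3 = 9; constraint 6: x2 + x1 = 6. The remaining constraints are straightforward to verify.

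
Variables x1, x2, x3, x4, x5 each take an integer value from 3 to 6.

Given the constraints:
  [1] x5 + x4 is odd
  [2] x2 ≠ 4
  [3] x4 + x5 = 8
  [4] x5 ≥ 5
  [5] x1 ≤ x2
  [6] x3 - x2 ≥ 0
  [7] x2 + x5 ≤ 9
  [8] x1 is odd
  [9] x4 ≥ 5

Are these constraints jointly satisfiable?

Unsatisfiable

From constraint 9: x4 ≥ 5. From constraint 4: x5 ≥ 5. Hence x4 + x5 ≥ 10. But constraint 3 requires x4 + x5 = 8, and 8 < 10. Contradiction.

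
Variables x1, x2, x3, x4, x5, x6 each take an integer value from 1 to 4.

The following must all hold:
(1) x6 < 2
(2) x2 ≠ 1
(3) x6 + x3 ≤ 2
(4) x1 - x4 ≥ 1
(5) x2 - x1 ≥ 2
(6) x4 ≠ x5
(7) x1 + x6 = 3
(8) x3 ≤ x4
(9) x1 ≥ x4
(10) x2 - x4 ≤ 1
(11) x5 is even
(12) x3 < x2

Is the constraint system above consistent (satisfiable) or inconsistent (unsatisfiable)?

Unsatisfiable

Constraints 4, 5, and 10 give x1 − x4 ≥ 1, x4 − x2 ≥ -1, x2 − x1 ≥ 2.
Adding all 3 inequalities: the left sides telescope to 0, and the right sides sum to 1 + (-1) + 2 = 2. So 0 ≥ 2, which is false.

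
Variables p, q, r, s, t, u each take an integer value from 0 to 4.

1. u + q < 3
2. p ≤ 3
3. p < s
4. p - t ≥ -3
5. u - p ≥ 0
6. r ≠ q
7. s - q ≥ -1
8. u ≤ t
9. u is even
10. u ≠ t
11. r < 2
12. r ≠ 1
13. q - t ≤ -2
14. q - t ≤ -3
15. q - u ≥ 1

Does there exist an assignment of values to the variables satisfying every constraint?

Unsatisfiable

Constraints 4, 5, 14, and 15 give u − p ≥ 0, p − t ≥ -3, t − q ≥ 3, q − u ≥ 1.
Adding all 4 inequalities: the left sides telescope to 0, and the right sides sum to 0 + (-3) + 3 + 1 = 1. So 0 ≥ 1, which is false.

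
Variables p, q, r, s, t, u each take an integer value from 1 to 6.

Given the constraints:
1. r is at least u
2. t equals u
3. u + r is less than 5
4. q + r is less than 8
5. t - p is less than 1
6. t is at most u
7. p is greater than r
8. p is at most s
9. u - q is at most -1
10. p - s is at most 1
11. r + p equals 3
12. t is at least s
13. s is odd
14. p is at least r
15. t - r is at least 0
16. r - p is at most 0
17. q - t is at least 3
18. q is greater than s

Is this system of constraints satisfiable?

Constraints 1, 6, 7, 8, and 12 give u ≤ r, r < p, p ≤ s, s ≤ t, t ≤ u. Chaining: u ≤ r < p ≤ s ≤ t ≤ u, which forces u < u — impossible.

Unsatisfiable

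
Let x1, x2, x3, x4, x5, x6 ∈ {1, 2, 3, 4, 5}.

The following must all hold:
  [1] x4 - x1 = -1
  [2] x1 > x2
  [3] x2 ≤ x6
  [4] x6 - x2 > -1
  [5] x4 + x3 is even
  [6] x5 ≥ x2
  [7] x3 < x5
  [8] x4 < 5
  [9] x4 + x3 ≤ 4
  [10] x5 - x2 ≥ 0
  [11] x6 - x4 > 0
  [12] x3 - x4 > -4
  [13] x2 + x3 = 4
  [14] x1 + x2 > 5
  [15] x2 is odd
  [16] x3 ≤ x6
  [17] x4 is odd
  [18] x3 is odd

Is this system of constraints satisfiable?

Try x1 = 4, x2 = 3, x3 = 1, x4 = 3, x5 = 3, x6 = 5.
Check constraint 1: x4 - x1 = -1; constraint 4: x6 - x2 = 2; constraint 9: x4 + x3 = 4. The remaining constraints are straightforward to verify.

Satisfiable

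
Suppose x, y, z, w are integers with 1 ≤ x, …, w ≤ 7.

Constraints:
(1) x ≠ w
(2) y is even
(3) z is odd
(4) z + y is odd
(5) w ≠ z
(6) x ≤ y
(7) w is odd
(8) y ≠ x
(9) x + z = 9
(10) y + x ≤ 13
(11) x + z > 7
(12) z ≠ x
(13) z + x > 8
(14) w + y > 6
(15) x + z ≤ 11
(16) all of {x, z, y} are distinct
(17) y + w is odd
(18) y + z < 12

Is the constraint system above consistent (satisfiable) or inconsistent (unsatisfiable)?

The assignment x = 4, y = 6, z = 5, w = 3 works:
  constraint 9 holds since x + z = 9.
  constraint 10 holds since y + x = 10.
The rest check out directly.

Satisfiable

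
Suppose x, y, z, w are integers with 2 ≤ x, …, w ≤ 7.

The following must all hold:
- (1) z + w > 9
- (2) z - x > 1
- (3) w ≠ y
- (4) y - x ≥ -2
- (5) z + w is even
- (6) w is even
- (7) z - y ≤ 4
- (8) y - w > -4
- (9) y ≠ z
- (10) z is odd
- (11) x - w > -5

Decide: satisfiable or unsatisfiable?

Constraint 10 makes z odd and constraint 6 makes w even, so z + w must be odd. Constraint 5 says z + w is even — contradiction.

Unsatisfiable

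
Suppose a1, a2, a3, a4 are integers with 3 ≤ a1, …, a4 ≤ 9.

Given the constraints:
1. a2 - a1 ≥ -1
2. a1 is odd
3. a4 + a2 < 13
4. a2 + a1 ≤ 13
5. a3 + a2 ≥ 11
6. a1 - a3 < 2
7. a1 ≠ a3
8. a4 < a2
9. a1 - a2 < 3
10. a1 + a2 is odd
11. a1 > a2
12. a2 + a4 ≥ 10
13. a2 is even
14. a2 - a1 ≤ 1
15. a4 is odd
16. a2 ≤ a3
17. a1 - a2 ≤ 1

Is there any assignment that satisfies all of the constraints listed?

Satisfiable

The assignment a1 = 7, a2 = 6, a3 = 6, a4 = 5 works:
  constraint 1 holds since a2 - a1 = -1.
  constraint 3 holds since a4 + a2 = 11.
The rest check out directly.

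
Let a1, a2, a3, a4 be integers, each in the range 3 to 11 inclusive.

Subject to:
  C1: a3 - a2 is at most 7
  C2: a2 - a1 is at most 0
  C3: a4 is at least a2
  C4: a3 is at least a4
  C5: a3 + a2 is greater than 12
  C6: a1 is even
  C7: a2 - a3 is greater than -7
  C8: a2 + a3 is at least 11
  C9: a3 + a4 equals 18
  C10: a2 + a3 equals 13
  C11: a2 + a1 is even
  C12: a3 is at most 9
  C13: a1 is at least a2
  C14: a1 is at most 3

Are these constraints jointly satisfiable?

From constraints 13 and 14: a2 ≤ a1 ≤ 3. From constraint 12: a3 ≤ 9. Hence a2 + a3 ≤ 12. But constraint 10 requires a2 + a3 = 13, and 13 > 12. Contradiction.

Unsatisfiable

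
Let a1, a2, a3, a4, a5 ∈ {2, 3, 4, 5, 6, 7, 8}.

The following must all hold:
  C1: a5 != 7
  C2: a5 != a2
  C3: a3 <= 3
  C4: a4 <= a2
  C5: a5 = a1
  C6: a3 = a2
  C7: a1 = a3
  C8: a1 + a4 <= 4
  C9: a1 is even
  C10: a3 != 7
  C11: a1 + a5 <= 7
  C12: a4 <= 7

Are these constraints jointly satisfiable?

Unsatisfiable

From constraints 5, 6, and 7, a5 = a1 = a3 = a2, so a5 = a2. But constraint 2 says a5 ≠ a2. Contradiction.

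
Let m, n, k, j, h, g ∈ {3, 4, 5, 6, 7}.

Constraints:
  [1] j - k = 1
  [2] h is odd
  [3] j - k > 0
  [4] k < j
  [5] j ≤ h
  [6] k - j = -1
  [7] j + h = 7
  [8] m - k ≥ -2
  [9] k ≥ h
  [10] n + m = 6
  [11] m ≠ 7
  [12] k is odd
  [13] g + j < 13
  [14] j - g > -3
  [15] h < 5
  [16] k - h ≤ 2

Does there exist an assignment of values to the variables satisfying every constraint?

Unsatisfiable

Constraints 4, 5, and 9 give h ≤ k, k < j, j ≤ h. Chaining: h ≤ k < j ≤ h, which forces h < h — impossible.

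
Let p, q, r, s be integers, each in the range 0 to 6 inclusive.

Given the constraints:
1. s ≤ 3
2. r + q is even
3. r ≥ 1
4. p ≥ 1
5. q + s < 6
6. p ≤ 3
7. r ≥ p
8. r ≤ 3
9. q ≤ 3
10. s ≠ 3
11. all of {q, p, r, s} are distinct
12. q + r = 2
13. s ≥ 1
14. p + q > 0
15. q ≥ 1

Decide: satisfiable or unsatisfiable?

Constraints 1, 3, 4, 6, 8, 9, 13, and 15 confine each of q, p, r, s to the 3 values {1, …, 3}.
Constraint 11 requires all 4 of them to be distinct, but only 3 values are available — impossible by the pigeonhole principle.

Unsatisfiable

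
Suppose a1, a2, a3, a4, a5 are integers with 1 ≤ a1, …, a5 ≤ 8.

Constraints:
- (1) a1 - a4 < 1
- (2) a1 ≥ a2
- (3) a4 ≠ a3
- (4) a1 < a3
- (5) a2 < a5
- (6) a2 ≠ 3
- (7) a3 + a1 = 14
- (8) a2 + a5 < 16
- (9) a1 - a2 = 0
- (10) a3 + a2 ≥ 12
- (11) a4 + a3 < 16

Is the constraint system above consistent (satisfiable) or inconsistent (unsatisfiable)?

Satisfiable

The assignment a1 = 6, a2 = 6, a3 = 8, a4 = 7, a5 = 8 works:
  constraint 1 holds since a1 - a4 = -1.
  constraint 7 holds since a3 + a1 = 14.
  constraint 8 holds since a2 + a5 = 14.
The rest check out directly.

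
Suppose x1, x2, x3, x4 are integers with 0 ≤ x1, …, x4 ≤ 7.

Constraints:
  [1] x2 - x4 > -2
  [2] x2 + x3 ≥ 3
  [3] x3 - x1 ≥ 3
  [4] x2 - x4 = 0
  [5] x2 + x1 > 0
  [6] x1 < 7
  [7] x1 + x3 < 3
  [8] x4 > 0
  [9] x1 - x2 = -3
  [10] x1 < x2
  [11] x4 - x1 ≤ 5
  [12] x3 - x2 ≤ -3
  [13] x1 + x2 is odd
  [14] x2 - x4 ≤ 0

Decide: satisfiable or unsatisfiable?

Constraints 3, 11, 12, and 14 give x1 − x4 ≥ -5, x4 − x2 ≥ 0, x2 − x3 ≥ 3, x3 − x1 ≥ 3.
Adding all 4 inequalities: the left sides telescope to 0, and the right sides sum to (-5) + 0 + 3 + 3 = 1. So 0 ≥ 1, which is false.

Unsatisfiable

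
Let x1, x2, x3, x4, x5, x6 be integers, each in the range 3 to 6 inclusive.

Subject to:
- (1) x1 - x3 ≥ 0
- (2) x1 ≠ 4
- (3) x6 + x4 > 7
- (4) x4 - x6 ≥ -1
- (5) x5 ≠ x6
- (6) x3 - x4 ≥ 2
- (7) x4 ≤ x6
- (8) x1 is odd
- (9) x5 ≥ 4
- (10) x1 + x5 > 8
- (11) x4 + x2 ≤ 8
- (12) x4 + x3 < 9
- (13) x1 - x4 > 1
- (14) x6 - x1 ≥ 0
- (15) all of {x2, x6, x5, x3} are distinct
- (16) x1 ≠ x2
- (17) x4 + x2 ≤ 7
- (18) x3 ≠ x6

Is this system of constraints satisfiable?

Unsatisfiable

Constraints 1, 4, 6, and 14 give x4 − x6 ≥ -1, x6 − x1 ≥ 0, x1 − x3 ≥ 0, x3 − x4 ≥ 2.
Adding all 4 inequalities: the left sides telescope to 0, and the right sides sum to (-1) + 0 + 0 + 2 = 1. So 0 ≥ 1, which is false.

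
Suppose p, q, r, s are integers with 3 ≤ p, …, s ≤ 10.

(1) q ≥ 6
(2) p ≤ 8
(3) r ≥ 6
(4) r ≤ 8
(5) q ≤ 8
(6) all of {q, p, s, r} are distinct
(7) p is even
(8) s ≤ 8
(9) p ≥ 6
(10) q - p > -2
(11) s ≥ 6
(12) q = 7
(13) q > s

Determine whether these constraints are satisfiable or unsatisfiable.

Constraints 1, 2, 3, 4, 5, 8, 9, and 11 confine each of q, p, s, r to the 3 values {6, …, 8}.
Constraint 6 requires all 4 of them to be distinct, but only 3 values are available — impossible by the pigeonhole principle.

Unsatisfiable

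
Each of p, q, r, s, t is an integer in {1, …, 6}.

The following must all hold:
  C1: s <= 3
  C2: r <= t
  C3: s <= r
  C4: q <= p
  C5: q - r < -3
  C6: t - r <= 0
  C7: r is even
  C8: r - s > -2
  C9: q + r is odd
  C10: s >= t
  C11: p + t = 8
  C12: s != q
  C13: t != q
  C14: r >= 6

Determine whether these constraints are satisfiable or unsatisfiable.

Unsatisfiable

From constraints 2 and 14: t ≥ r and r ≥ 6, so t ≥ 6. From constraints 1 and 10: t ≤ s and s ≤ 3, so t ≤ 3. But 3 < 6, so no value of t works.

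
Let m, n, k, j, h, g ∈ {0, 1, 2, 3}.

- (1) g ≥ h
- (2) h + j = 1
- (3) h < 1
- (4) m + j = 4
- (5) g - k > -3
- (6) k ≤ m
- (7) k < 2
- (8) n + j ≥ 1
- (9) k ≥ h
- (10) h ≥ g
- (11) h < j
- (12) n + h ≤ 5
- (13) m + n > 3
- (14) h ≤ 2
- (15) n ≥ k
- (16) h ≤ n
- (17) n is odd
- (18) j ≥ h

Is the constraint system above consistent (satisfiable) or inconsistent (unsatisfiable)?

Setting (m, n, k, j, h, g) = (3, 3, 1, 1, 0, 0) satisfies everything: constraint 2: h + j = 1; constraint 4: m + j = 4; constraint 5: g - k = -1, and the others follow.

Satisfiable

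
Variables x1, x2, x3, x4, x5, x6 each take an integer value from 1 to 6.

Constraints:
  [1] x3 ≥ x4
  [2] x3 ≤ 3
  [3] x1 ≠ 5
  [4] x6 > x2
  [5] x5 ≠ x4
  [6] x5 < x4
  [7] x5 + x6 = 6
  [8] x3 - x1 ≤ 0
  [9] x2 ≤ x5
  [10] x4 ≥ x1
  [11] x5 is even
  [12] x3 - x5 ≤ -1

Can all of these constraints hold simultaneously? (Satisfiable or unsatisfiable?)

Unsatisfiable

Constraints 1, 6, and 12 give x4 ≤ x3, x3 < x5, x5 < x4. Chaining: x4 ≤ x3 < x5 < x4, which forces x4 < x4 — impossible.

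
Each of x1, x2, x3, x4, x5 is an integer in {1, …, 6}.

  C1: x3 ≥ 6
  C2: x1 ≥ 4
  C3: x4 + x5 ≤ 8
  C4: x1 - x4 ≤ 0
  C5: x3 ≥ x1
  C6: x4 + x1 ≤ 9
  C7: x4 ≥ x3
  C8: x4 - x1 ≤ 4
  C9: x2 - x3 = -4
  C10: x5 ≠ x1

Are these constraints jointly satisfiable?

From constraints 1 and 7: x4 ≥ x3 ≥ 6. From constraint 2: x1 ≥ 4. Hence x4 + x1 ≥ 10. But constraint 6 requires x4 + x1 ≤ 9, and 9 < 10. Contradiction.

Unsatisfiable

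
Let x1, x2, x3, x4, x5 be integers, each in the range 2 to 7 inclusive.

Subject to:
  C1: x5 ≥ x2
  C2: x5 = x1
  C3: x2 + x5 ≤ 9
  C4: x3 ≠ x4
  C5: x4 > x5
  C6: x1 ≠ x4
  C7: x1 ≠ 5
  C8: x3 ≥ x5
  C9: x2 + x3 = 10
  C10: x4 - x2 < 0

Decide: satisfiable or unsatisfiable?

Unsatisfiable

Constraints 1, 5, and 10 give x5 < x4, x4 < x2, x2 ≤ x5. Chaining: x5 < x4 < x2 ≤ x5, which forces x5 < x5 — impossible.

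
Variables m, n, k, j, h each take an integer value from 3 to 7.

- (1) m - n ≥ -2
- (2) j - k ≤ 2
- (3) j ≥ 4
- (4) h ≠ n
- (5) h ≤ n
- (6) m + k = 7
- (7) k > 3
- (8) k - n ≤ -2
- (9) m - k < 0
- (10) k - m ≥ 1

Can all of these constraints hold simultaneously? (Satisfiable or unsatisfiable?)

Constraints 1, 8, and 10 give m − n ≥ -2, n − k ≥ 2, k − m ≥ 1.
Adding all 3 inequalities: the left sides telescope to 0, and the right sides sum to (-2) + 2 + 1 = 1. So 0 ≥ 1, which is false.

Unsatisfiable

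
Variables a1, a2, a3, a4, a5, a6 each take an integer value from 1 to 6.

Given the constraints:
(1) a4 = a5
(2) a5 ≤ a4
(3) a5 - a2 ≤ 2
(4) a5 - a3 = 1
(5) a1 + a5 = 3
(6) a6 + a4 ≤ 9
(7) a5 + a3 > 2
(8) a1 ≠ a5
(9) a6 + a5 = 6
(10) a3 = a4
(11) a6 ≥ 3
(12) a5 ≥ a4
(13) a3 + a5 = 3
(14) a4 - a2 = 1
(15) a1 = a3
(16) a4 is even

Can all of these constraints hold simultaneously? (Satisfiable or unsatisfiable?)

Unsatisfiable

From constraints 1, 10, and 15, a1 = a3 = a4 = a5, so a1 = a5. But constraint 8 says a1 ≠ a5. Contradiction.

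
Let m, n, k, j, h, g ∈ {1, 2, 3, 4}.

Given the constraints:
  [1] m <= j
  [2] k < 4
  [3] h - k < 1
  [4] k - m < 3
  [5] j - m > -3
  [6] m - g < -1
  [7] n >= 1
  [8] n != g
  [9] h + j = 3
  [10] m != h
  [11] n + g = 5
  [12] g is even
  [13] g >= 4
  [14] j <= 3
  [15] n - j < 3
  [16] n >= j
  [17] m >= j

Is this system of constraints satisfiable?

Take m = 1, n = 1, k = 3, j = 1, h = 2, g = 4. Then constraint 3: h - k = -1; constraint 4: k - m = 2; constraint 5: j - m = 0, and every other listed constraint is also met.

Satisfiable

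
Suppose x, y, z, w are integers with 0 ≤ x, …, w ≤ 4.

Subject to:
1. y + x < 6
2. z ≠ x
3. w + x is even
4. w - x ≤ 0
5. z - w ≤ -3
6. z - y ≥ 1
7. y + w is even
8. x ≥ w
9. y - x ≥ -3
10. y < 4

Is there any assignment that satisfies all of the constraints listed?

Constraints 4, 5, 6, and 9 give w − z ≥ 3, z − y ≥ 1, y − x ≥ -3, x − w ≥ 0.
Adding all 4 inequalities: the left sides telescope to 0, and the right sides sum to 3 + 1 + (-3) + 0 = 1. So 0 ≥ 1, which is false.

Unsatisfiable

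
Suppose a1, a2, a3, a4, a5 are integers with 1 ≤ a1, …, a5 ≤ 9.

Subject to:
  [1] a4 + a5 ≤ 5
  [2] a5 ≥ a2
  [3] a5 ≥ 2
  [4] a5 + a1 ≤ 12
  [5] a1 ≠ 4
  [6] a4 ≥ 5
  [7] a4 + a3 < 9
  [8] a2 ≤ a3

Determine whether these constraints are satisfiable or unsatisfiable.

From constraint 6: a4 ≥ 5. From constraint 3: a5 ≥ 2. Hence a4 + a5 ≥ 7. But constraint 1 requires a4 + a5 ≤ 5, and 5 < 7. Contradiction.

Unsatisfiable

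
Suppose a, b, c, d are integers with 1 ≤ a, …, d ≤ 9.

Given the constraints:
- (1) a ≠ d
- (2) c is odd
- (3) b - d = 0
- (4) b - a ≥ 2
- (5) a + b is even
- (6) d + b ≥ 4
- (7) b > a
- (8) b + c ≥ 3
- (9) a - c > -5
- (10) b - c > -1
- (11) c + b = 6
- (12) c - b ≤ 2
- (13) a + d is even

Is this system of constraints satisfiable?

Try a = 1, b = 3, c = 3, d = 3.
Check constraint 3: b - d = 0; constraint 4: b - a = 2; constraint 6: d + b = 6. The remaining constraints are straightforward to verify.

Satisfiable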